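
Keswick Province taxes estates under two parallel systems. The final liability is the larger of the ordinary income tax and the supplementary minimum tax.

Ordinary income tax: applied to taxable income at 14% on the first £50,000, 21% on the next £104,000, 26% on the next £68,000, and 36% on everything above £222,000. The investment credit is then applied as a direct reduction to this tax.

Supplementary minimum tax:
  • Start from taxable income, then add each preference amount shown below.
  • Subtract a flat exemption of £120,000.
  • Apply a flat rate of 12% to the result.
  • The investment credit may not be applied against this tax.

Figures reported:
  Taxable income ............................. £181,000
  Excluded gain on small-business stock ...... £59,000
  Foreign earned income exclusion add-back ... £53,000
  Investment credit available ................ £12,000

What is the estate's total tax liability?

£23,860

Supplementary minimum tax:
  Adjusted income: £181,000 + £59,000 + £53,000 = £293,000
  Less exemption £120,000 → base £173,000
  £173,000 × 12% = £20,760

Ordinary income tax:
  £50,000 × 14% = £7,000
  £104,000 × 21% = £21,840
  £27,000 × 26% = £7,020
  → £35,860
  Less investment credit £12,000 → £23,860

£23,860 > £20,760, so the ordinary income tax governs.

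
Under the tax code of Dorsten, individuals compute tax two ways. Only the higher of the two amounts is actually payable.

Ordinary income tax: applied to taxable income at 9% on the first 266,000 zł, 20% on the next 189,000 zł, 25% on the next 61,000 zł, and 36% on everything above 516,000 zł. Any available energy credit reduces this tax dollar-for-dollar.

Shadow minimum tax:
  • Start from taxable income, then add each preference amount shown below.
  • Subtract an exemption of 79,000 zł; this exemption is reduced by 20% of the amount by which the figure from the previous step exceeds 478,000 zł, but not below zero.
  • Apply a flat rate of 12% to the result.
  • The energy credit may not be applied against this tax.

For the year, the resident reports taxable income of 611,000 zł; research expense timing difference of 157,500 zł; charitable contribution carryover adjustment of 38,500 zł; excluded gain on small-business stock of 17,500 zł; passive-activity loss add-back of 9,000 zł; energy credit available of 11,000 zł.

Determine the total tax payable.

100,190 zł

Ordinary income tax:
  266,000 zł × 9% = 23,940 zł
  189,000 zł × 20% = 37,800 zł
  61,000 zł × 25% = 15,250 zł
  95,000 zł × 36% = 34,200 zł
  → 111,190 zł
  Less energy credit 11,000 zł → 100,190 zł

Shadow minimum tax:
  Adjusted income: 611,000 zł + 157,500 zł + 38,500 zł + 17,500 zł + 9,000 zł = 833,500 zł
  Exemption: 79,000 zł − 20% × (833,500 zł − 478,000 zł) = 79,000 zł − 71,100 zł = 7,900 zł
  Base: 833,500 zł − 7,900 zł = 825,600 zł
  825,600 zł × 12% = 99,072 zł

100,190 zł > 99,072 zł, so the ordinary income tax governs.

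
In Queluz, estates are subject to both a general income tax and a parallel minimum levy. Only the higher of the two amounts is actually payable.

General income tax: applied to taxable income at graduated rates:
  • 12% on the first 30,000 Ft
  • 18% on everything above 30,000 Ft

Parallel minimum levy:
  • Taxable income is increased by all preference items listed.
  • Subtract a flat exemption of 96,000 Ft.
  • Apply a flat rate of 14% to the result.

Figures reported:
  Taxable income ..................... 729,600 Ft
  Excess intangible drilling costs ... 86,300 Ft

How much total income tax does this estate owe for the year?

Parallel minimum levy:
  Adjusted income: 729,600 Ft + 86,300 Ft = 815,900 Ft
  Less exemption 96,000 Ft → base 719,900 Ft
  719,900 Ft × 14% = 100,786 Ft

General income tax:
  30,000 Ft × 12% = 3,600 Ft
  699,600 Ft × 18% = 125,928 Ft
  → 129,528 Ft

129,528 Ft > 100,786 Ft, so the general income tax governs.

129,528 Ft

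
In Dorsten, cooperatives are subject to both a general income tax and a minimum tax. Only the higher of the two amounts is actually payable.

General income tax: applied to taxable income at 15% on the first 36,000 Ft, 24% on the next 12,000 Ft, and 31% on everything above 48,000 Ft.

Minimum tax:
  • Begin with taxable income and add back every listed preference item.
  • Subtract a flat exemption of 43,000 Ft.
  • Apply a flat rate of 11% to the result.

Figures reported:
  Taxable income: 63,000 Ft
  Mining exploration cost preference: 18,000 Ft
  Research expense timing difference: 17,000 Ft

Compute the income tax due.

12,930 Ft

Minimum tax:
  Adjusted income: 63,000 Ft + 18,000 Ft + 17,000 Ft = 98,000 Ft
  Less exemption 43,000 Ft → base 55,000 Ft
  55,000 Ft × 11% = 6,050 Ft

General income tax:
  36,000 Ft × 15% = 5,400 Ft
  12,000 Ft × 24% = 2,880 Ft
  15,000 Ft × 31% = 4,650 Ft
  → 12,930 Ft

12,930 Ft > 6,050 Ft, so the general income tax governs.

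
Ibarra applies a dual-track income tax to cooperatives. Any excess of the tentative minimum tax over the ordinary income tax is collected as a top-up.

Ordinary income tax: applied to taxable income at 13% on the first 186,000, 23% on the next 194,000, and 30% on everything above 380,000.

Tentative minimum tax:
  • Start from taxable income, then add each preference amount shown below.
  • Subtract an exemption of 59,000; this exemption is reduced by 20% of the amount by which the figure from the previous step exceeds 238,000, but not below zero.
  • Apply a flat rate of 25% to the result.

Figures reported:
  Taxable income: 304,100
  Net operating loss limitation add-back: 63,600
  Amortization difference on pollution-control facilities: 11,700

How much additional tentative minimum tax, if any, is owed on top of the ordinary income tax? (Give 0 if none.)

35,827

Ordinary income tax:
  186,000 × 13% = 24,180
  118,100 × 23% = 27,163
  → 51,343

Tentative minimum tax:
  Adjusted income: 304,100 + 63,600 + 11,700 = 379,400
  Exemption: 59,000 − 20% × (379,400 − 238,000) = 59,000 − 28,280 = 30,720
  Base: 379,400 − 30,720 = 348,680
  348,680 × 25% = 87,170

Excess of tentative minimum tax over ordinary income tax: 87,170 − 51,343 = 35,827.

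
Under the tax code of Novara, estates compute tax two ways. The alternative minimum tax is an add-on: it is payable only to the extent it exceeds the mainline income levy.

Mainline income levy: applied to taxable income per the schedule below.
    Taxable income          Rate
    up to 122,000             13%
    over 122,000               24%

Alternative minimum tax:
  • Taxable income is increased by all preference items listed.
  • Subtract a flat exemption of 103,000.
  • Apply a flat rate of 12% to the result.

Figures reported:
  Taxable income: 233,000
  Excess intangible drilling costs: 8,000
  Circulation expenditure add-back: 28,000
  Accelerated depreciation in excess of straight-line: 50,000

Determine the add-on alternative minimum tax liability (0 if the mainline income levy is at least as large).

0

Mainline income levy:
  122,000 × 13% = 15,860
  111,000 × 24% = 26,640
  → 42,500

Alternative minimum tax:
  Adjusted income: 233,000 + 8,000 + 28,000 + 50,000 = 319,000
  Less exemption 103,000 → base 216,000
  216,000 × 12% = 25,920

25,920 ≤ 42,500, so no add-on is due.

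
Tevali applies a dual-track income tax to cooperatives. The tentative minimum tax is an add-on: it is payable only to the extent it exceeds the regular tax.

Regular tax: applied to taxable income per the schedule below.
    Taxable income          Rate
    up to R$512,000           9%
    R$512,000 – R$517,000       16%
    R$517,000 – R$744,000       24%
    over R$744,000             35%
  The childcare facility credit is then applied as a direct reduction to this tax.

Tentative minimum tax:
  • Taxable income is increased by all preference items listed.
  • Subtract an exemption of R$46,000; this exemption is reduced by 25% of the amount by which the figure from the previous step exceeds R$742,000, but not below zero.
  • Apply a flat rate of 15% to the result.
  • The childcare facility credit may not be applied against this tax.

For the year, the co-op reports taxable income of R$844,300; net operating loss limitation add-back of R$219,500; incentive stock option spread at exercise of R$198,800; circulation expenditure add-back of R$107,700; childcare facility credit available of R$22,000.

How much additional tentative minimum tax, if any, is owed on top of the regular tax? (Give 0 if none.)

Tentative minimum tax:
  Adjusted income: R$844,300 + R$219,500 + R$198,800 + R$107,700 = R$1,370,300
  Exemption: 25% × (R$1,370,300 − R$742,000) = R$157,075 ≥ R$46,000, so the exemption is fully phased out
  Base: R$1,370,300 − R$0 = R$1,370,300
  R$1,370,300 × 15% = R$205,545

Regular tax:
  R$512,000 × 9% = R$46,080
  R$5,000 × 16% = R$800
  R$227,000 × 24% = R$54,480
  R$100,300 × 35% = R$35,105
  → R$136,465
  Less childcare facility credit R$22,000 → R$114,465

Excess of tentative minimum tax over regular tax: R$205,545 − R$114,465 = R$91,080.

R$91,080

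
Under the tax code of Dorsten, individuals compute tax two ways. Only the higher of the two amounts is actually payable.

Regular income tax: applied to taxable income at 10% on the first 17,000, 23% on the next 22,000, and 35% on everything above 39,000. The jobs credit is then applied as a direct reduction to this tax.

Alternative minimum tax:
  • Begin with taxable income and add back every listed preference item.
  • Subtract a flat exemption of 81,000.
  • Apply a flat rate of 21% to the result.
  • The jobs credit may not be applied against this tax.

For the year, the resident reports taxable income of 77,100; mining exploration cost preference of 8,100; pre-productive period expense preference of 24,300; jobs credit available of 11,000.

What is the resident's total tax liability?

9,095

Alternative minimum tax:
  Adjusted income: 77,100 + 8,100 + 24,300 = 109,500
  Less exemption 81,000 → base 28,500
  28,500 × 21% = 5,985

Regular income tax:
  17,000 × 10% = 1,700
  22,000 × 23% = 5,060
  38,100 × 35% = 13,335
  → 20,095
  Less jobs credit 11,000 → 9,095

9,095 > 5,985, so the regular income tax governs.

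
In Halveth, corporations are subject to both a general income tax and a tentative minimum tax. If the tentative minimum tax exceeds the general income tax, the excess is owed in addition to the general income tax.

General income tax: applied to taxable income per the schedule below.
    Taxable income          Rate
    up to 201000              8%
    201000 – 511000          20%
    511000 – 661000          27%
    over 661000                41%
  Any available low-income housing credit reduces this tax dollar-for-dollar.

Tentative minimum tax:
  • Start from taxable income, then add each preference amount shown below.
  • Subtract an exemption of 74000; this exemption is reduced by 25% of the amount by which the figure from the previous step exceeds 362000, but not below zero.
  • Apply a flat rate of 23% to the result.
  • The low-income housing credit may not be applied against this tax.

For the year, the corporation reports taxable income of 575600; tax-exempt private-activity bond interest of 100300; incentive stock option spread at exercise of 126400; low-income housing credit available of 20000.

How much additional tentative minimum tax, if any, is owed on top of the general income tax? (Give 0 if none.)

General income tax:
  201000 × 8% = 16080
  310000 × 20% = 62000
  64600 × 27% = 17442
  → 95522
  Less low-income housing credit 20000 → 75522

Tentative minimum tax:
  Adjusted income: 575600 + 100300 + 126400 = 802300
  Exemption: 25% × (802300 − 362000) = 110075 ≥ 74000, so the exemption is fully phased out
  Base: 802300 − 0 = 802300
  802300 × 23% = 184529

Excess of tentative minimum tax over general income tax: 184529 − 75522 = 109007.

109007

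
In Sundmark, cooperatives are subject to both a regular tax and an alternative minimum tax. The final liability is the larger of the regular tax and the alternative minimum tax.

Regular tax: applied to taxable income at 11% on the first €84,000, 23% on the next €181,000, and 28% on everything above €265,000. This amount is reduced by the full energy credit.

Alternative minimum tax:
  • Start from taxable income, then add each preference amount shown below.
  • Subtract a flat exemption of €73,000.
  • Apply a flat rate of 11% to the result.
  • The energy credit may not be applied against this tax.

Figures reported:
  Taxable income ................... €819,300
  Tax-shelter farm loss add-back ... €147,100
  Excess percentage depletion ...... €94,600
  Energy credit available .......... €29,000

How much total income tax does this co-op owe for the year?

€177,074

Alternative minimum tax:
  Adjusted income: €819,300 + €147,100 + €94,600 = €1,061,000
  Less exemption €73,000 → base €988,000
  €988,000 × 11% = €108,680

Regular tax:
  €84,000 × 11% = €9,240
  €181,000 × 23% = €41,630
  €554,300 × 28% = €155,204
  → €206,074
  Less energy credit €29,000 → €177,074

€177,074 > €108,680, so the regular tax governs.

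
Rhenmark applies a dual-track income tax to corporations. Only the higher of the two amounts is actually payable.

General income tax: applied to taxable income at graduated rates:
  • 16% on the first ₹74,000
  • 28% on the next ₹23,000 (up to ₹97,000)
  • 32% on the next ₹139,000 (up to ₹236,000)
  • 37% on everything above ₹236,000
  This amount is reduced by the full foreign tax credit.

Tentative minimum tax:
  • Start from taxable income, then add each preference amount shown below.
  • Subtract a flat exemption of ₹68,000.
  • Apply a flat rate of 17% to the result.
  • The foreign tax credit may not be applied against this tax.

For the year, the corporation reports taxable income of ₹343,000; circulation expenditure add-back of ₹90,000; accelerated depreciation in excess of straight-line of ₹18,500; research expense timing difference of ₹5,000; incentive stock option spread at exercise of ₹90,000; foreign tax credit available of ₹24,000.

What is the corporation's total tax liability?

General income tax:
  ₹74,000 × 16% = ₹11,840
  ₹23,000 × 28% = ₹6,440
  ₹139,000 × 32% = ₹44,480
  ₹107,000 × 37% = ₹39,590
  → ₹102,350
  Less foreign tax credit ₹24,000 → ₹78,350

Tentative minimum tax:
  Adjusted income: ₹343,000 + ₹90,000 + ₹18,500 + ₹5,000 + ₹90,000 = ₹546,500
  Less exemption ₹68,000 → base ₹478,500
  ₹478,500 × 17% = ₹81,345

₹81,345 > ₹78,350, so the tentative minimum tax is the binding amount.

₹81,345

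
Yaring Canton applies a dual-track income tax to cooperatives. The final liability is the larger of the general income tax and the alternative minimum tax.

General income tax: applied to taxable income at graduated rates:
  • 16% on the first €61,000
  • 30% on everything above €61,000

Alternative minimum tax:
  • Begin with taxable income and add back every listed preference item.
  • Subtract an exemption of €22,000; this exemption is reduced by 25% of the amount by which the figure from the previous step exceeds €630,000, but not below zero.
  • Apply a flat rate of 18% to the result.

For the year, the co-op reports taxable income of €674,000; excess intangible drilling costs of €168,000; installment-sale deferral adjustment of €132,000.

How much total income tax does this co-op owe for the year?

General income tax:
  €61,000 × 16% = €9,760
  €613,000 × 30% = €183,900
  → €193,660

Alternative minimum tax:
  Adjusted income: €674,000 + €168,000 + €132,000 = €974,000
  Exemption: 25% × (€974,000 − €630,000) = €86,000 ≥ €22,000, so the exemption is fully phased out
  Base: €974,000 − €0 = €974,000
  €974,000 × 18% = €175,320

€193,660 > €175,320, so the general income tax governs.

€193,660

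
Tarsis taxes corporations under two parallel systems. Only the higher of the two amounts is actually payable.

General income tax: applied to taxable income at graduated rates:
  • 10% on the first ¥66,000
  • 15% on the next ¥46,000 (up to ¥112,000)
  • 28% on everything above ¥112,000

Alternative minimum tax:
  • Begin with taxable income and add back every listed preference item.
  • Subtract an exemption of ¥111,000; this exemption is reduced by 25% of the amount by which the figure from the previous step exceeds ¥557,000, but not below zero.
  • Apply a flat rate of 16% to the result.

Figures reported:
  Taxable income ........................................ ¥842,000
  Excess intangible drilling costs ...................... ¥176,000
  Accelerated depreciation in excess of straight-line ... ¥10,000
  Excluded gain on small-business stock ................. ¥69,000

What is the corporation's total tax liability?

¥217,900

General income tax:
  ¥66,000 × 10% = ¥6,600
  ¥46,000 × 15% = ¥6,900
  ¥730,000 × 28% = ¥204,400
  → ¥217,900

Alternative minimum tax:
  Adjusted income: ¥842,000 + ¥176,000 + ¥10,000 + ¥69,000 = ¥1,097,000
  Exemption: 25% × (¥1,097,000 − ¥557,000) = ¥135,000 ≥ ¥111,000, so the exemption is fully phased out
  Base: ¥1,097,000 − ¥0 = ¥1,097,000
  ¥1,097,000 × 16% = ¥175,520

¥217,900 > ¥175,520, so the general income tax governs.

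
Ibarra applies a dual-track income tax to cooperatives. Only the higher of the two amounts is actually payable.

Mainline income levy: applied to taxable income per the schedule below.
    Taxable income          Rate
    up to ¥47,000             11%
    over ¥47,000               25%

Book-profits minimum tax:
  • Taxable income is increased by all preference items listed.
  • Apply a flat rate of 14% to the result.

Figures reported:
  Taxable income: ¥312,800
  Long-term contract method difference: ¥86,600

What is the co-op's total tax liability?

Book-profits minimum tax:
  Adjusted income: ¥312,800 + ¥86,600 = ¥399,400
  ¥399,400 × 14% = ¥55,916

Mainline income levy:
  ¥47,000 × 11% = ¥5,170
  ¥265,800 × 25% = ¥66,450
  → ¥71,620

¥71,620 > ¥55,916, so the mainline income levy governs.

¥71,620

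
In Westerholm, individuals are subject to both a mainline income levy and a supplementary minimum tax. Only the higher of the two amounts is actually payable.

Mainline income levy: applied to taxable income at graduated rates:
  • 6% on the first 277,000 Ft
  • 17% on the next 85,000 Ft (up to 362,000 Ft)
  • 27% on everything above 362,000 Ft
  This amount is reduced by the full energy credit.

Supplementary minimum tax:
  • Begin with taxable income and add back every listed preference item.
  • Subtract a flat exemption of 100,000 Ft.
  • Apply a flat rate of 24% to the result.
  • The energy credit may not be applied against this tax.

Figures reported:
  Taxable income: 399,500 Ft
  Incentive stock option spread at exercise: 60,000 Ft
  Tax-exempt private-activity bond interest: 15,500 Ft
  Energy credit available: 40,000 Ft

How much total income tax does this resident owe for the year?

Supplementary minimum tax:
  Adjusted income: 399,500 Ft + 60,000 Ft + 15,500 Ft = 475,000 Ft
  Less exemption 100,000 Ft → base 375,000 Ft
  375,000 Ft × 24% = 90,000 Ft

Mainline income levy:
  277,000 Ft × 6% = 16,620 Ft
  85,000 Ft × 17% = 14,450 Ft
  37,500 Ft × 27% = 10,125 Ft
  → 41,195 Ft
  Less energy credit 40,000 Ft → 1,195 Ft

90,000 Ft > 1,195 Ft, so the supplementary minimum tax is the binding amount.

90,000 Ft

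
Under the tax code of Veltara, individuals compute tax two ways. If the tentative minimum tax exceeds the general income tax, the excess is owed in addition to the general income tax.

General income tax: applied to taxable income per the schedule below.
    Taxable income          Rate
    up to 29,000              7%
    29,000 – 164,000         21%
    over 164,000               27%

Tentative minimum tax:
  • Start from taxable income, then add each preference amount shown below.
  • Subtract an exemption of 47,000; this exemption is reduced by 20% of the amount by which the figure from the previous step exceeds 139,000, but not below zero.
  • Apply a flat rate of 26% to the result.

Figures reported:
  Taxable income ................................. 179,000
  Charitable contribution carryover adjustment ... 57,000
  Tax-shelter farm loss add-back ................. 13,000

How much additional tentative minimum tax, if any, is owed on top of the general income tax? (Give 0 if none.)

General income tax:
  29,000 × 7% = 2,030
  135,000 × 21% = 28,350
  15,000 × 27% = 4,050
  → 34,430

Tentative minimum tax:
  Adjusted income: 179,000 + 57,000 + 13,000 = 249,000
  Exemption: 47,000 − 20% × (249,000 − 139,000) = 47,000 − 22,000 = 25,000
  Base: 249,000 − 25,000 = 224,000
  224,000 × 26% = 58,240

Excess of tentative minimum tax over general income tax: 58,240 − 34,430 = 23,810.

23,810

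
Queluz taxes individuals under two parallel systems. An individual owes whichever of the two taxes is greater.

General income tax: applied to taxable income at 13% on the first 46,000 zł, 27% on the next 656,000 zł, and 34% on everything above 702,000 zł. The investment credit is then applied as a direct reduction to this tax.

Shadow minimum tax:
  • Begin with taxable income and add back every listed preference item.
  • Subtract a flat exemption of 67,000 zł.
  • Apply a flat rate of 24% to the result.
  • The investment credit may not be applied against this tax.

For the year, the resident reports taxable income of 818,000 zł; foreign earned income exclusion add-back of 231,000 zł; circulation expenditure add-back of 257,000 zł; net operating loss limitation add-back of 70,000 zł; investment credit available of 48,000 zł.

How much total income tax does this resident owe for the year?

314,160 zł

General income tax:
  46,000 zł × 13% = 5,980 zł
  656,000 zł × 27% = 177,120 zł
  116,000 zł × 34% = 39,440 zł
  → 222,540 zł
  Less investment credit 48,000 zł → 174,540 zł

Shadow minimum tax:
  Adjusted income: 818,000 zł + 231,000 zł + 257,000 zł + 70,000 zł = 1,376,000 zł
  Less exemption 67,000 zł → base 1,309,000 zł
  1,309,000 zł × 24% = 314,160 zł

314,160 zł > 174,540 zł, so the shadow minimum tax is the binding amount.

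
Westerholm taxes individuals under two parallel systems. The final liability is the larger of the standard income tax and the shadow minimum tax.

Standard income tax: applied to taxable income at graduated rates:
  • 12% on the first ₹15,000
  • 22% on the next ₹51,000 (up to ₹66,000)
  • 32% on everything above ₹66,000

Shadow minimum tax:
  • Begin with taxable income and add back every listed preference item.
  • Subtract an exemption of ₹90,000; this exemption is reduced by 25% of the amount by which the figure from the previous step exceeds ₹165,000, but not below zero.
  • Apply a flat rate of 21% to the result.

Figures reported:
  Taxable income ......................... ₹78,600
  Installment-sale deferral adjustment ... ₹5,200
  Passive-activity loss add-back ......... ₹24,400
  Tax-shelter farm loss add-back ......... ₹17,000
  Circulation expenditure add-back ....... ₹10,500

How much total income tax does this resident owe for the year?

Standard income tax:
  ₹15,000 × 12% = ₹1,800
  ₹51,000 × 22% = ₹11,220
  ₹12,600 × 32% = ₹4,032
  → ₹17,052

Shadow minimum tax:
  Adjusted income: ₹78,600 + ₹5,200 + ₹24,400 + ₹17,000 + ₹10,500 = ₹135,700
  Exemption: ₹135,700 ≤ ₹165,000, so full ₹90,000 applies
  Base: ₹135,700 − ₹90,000 = ₹45,700
  ₹45,700 × 21% = ₹9,597

₹17,052 > ₹9,597, so the standard income tax governs.

₹17,052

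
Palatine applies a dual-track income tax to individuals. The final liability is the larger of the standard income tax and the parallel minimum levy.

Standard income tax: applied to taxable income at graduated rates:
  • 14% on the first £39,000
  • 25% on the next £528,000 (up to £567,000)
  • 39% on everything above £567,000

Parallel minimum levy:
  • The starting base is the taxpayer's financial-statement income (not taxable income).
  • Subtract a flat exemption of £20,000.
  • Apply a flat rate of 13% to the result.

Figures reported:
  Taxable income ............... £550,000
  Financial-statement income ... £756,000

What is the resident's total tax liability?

Parallel minimum levy:
  Base (financial-statement income): £756,000
  Less exemption £20,000 → base £736,000
  £736,000 × 13% = £95,680

Standard income tax:
  £39,000 × 14% = £5,460
  £511,000 × 25% = £127,750
  → £133,210

£133,210 > £95,680, so the standard income tax governs.

£133,210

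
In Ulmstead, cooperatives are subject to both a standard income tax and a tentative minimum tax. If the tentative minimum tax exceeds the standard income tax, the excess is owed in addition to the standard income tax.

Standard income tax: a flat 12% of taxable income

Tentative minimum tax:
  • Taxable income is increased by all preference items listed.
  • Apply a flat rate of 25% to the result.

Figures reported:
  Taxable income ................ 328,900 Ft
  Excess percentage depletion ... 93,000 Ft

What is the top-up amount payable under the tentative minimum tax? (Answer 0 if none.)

66,007 Ft

Tentative minimum tax:
  Adjusted income: 328,900 Ft + 93,000 Ft = 421,900 Ft
  421,900 Ft × 25% = 105,475 Ft

Standard income tax:
  328,900 Ft × 12% = 39,468 Ft

Excess of tentative minimum tax over standard income tax: 105,475 Ft − 39,468 Ft = 66,007 Ft.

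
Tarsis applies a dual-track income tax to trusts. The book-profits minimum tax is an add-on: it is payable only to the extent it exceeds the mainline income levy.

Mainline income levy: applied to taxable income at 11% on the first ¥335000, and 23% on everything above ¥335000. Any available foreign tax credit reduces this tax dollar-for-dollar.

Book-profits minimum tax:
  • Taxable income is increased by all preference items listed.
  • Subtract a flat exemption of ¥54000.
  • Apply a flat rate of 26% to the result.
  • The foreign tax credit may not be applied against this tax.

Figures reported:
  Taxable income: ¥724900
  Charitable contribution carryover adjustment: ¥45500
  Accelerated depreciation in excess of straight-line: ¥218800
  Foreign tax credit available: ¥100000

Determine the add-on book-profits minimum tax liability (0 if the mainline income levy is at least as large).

¥216625

Book-profits minimum tax:
  Adjusted income: ¥724900 + ¥45500 + ¥218800 = ¥989200
  Less exemption ¥54000 → base ¥935200
  ¥935200 × 26% = ¥243152

Mainline income levy:
  ¥335000 × 11% = ¥36850
  ¥389900 × 23% = ¥89677
  → ¥126527
  Less foreign tax credit ¥100000 → ¥26527

Excess of book-profits minimum tax over mainline income levy: ¥243152 − ¥26527 = ¥216625.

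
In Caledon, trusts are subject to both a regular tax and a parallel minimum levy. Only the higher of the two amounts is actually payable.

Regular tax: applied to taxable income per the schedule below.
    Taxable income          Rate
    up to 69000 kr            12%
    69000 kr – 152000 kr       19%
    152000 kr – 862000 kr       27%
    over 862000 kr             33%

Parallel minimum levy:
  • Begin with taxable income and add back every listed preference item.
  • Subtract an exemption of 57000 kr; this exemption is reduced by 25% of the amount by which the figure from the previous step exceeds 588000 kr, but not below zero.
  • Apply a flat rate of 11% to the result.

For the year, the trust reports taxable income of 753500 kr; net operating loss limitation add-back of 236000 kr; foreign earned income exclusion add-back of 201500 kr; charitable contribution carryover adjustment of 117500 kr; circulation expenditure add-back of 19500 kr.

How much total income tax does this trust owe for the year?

186455 kr

Parallel minimum levy:
  Adjusted income: 753500 kr + 236000 kr + 201500 kr + 117500 kr + 19500 kr = 1328000 kr
  Exemption: 25% × (1328000 kr − 588000 kr) = 185000 kr ≥ 57000 kr, so the exemption is fully phased out
  Base: 1328000 kr − 0 kr = 1328000 kr
  1328000 kr × 11% = 146080 kr

Regular tax:
  69000 kr × 12% = 8280 kr
  83000 kr × 19% = 15770 kr
  601500 kr × 27% = 162405 kr
  → 186455 kr

186455 kr > 146080 kr, so the regular tax governs.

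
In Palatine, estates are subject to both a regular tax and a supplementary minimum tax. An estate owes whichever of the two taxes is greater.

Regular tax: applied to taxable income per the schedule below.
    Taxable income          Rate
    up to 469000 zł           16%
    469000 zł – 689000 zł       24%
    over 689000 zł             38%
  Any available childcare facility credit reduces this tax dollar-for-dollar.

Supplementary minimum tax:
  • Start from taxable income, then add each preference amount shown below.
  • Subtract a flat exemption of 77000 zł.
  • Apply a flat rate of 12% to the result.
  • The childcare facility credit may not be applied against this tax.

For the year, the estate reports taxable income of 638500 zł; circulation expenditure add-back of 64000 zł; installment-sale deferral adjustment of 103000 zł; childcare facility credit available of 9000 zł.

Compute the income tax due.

Regular tax:
  469000 zł × 16% = 75040 zł
  169500 zł × 24% = 40680 zł
  → 115720 zł
  Less childcare facility credit 9000 zł → 106720 zł

Supplementary minimum tax:
  Adjusted income: 638500 zł + 64000 zł + 103000 zł = 805500 zł
  Less exemption 77000 zł → base 728500 zł
  728500 zł × 12% = 87420 zł

106720 zł > 87420 zł, so the regular tax governs.

106720 zł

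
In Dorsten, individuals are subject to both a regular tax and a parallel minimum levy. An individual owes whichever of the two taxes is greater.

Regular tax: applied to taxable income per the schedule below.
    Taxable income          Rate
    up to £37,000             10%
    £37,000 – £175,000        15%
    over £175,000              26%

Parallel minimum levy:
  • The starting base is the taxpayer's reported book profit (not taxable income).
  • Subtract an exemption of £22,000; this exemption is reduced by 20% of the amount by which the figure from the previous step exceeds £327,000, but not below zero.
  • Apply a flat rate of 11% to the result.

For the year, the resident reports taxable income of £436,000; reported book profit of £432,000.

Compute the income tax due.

£92,260

Regular tax:
  £37,000 × 10% = £3,700
  £138,000 × 15% = £20,700
  £261,000 × 26% = £67,860
  → £92,260

Parallel minimum levy:
  Base (reported book profit): £432,000
  Exemption: £22,000 − 20% × (£432,000 − £327,000) = £22,000 − £21,000 = £1,000
  Base: £432,000 − £1,000 = £431,000
  £431,000 × 11% = £47,410

£92,260 > £47,410, so the regular tax governs.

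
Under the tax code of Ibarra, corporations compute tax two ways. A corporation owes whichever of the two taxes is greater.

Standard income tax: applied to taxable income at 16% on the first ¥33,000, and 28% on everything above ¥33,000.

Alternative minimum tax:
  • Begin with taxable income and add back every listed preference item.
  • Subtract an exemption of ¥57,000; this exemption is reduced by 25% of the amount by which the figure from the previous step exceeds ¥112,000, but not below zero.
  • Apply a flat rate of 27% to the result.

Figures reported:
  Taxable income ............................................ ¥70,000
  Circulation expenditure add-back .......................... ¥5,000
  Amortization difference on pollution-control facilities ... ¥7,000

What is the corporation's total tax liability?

Alternative minimum tax:
  Adjusted income: ¥70,000 + ¥5,000 + ¥7,000 = ¥82,000
  Exemption: ¥82,000 ≤ ¥112,000, so full ¥57,000 applies
  Base: ¥82,000 − ¥57,000 = ¥25,000
  ¥25,000 × 27% = ¥6,750

Standard income tax:
  ¥33,000 × 16% = ¥5,280
  ¥37,000 × 28% = ¥10,360
  → ¥15,640

¥15,640 > ¥6,750, so the standard income tax governs.

¥15,640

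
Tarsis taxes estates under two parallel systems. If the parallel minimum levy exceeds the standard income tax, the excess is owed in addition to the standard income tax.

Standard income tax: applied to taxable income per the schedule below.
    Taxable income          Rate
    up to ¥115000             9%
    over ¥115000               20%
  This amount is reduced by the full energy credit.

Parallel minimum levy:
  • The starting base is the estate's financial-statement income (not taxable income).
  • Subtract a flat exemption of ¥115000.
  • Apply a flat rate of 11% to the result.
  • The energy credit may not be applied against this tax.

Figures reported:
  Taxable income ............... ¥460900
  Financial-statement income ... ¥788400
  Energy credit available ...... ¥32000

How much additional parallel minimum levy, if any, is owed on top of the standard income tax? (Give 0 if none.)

Parallel minimum levy:
  Base (financial-statement income): ¥788400
  Less exemption ¥115000 → base ¥673400
  ¥673400 × 11% = ¥74074

Standard income tax:
  ¥115000 × 9% = ¥10350
  ¥345900 × 20% = ¥69180
  → ¥79530
  Less energy credit ¥32000 → ¥47530

Excess of parallel minimum levy over standard income tax: ¥74074 − ¥47530 = ¥26544.

¥26544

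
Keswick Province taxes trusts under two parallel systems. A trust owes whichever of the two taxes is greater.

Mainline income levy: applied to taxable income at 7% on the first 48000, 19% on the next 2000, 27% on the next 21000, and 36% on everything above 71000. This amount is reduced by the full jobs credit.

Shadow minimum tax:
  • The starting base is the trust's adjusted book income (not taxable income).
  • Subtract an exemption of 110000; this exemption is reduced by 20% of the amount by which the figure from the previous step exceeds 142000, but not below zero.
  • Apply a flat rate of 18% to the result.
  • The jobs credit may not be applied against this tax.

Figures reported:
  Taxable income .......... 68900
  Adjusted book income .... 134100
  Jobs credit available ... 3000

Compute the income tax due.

5843

Shadow minimum tax:
  Base (adjusted book income): 134100
  Exemption: 134100 ≤ 142000, so full 110000 applies
  Base: 134100 − 110000 = 24100
  24100 × 18% = 4338

Mainline income levy:
  48000 × 7% = 3360
  2000 × 19% = 380
  18900 × 27% = 5103
  → 8843
  Less jobs credit 3000 → 5843

5843 > 4338, so the mainline income levy governs.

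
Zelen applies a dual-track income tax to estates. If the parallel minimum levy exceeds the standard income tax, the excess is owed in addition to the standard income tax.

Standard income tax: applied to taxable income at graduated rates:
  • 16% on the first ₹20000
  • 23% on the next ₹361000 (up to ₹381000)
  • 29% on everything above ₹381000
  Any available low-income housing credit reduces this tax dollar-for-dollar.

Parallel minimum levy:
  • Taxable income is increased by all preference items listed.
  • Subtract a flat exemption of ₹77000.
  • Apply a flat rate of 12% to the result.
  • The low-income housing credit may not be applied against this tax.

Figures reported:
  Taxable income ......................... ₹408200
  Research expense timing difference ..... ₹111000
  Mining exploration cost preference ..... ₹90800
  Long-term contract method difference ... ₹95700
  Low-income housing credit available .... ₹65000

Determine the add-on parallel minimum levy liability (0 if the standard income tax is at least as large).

Parallel minimum levy:
  Adjusted income: ₹408200 + ₹111000 + ₹90800 + ₹95700 = ₹705700
  Less exemption ₹77000 → base ₹628700
  ₹628700 × 12% = ₹75444

Standard income tax:
  ₹20000 × 16% = ₹3200
  ₹361000 × 23% = ₹83030
  ₹27200 × 29% = ₹7888
  → ₹94118
  Less low-income housing credit ₹65000 → ₹29118

Excess of parallel minimum levy over standard income tax: ₹75444 − ₹29118 = ₹46326.

₹46326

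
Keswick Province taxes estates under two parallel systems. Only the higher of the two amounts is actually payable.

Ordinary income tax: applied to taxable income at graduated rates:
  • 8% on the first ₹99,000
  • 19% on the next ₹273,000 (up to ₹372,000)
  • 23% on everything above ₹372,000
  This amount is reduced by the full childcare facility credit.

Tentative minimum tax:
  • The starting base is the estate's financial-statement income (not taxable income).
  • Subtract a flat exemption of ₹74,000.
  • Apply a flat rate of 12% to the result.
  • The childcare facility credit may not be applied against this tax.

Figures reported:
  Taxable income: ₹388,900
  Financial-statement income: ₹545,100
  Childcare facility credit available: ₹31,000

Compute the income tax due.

Tentative minimum tax:
  Base (financial-statement income): ₹545,100
  Less exemption ₹74,000 → base ₹471,100
  ₹471,100 × 12% = ₹56,532

Ordinary income tax:
  ₹99,000 × 8% = ₹7,920
  ₹273,000 × 19% = ₹51,870
  ₹16,900 × 23% = ₹3,887
  → ₹63,677
  Less childcare facility credit ₹31,000 → ₹32,677

₹56,532 > ₹32,677, so the tentative minimum tax is the binding amount.

₹56,532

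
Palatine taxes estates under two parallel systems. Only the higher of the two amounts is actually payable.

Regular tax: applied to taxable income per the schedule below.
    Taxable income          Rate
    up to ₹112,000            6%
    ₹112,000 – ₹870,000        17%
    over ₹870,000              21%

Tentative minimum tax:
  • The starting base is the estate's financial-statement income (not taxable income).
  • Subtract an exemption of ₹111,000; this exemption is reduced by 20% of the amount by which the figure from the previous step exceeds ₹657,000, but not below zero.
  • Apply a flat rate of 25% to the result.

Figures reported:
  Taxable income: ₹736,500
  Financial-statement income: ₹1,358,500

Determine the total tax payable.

₹339,625

Regular tax:
  ₹112,000 × 6% = ₹6,720
  ₹624,500 × 17% = ₹106,165
  → ₹112,885

Tentative minimum tax:
  Base (financial-statement income): ₹1,358,500
  Exemption: 20% × (₹1,358,500 − ₹657,000) = ₹140,300 ≥ ₹111,000, so the exemption is fully phased out
  Base: ₹1,358,500 − ₹0 = ₹1,358,500
  ₹1,358,500 × 25% = ₹339,625

₹339,625 > ₹112,885, so the tentative minimum tax is the binding amount.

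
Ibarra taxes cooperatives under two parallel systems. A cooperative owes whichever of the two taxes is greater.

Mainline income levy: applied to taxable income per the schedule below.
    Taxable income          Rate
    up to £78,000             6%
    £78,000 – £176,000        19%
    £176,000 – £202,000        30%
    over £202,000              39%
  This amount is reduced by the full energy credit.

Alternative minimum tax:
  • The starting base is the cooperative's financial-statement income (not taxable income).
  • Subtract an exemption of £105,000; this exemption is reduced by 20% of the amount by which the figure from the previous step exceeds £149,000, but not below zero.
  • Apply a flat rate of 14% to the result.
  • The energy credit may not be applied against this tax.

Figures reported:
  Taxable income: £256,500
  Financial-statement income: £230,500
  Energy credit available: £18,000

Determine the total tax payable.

Mainline income levy:
  £78,000 × 6% = £4,680
  £98,000 × 19% = £18,620
  £26,000 × 30% = £7,800
  £54,500 × 39% = £21,255
  → £52,355
  Less energy credit £18,000 → £34,355

Alternative minimum tax:
  Base (financial-statement income): £230,500
  Exemption: £105,000 − 20% × (£230,500 − £149,000) = £105,000 − £16,300 = £88,700
  Base: £230,500 − £88,700 = £141,800
  £141,800 × 14% = £19,852

£34,355 > £19,852, so the mainline income levy governs.

£34,355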